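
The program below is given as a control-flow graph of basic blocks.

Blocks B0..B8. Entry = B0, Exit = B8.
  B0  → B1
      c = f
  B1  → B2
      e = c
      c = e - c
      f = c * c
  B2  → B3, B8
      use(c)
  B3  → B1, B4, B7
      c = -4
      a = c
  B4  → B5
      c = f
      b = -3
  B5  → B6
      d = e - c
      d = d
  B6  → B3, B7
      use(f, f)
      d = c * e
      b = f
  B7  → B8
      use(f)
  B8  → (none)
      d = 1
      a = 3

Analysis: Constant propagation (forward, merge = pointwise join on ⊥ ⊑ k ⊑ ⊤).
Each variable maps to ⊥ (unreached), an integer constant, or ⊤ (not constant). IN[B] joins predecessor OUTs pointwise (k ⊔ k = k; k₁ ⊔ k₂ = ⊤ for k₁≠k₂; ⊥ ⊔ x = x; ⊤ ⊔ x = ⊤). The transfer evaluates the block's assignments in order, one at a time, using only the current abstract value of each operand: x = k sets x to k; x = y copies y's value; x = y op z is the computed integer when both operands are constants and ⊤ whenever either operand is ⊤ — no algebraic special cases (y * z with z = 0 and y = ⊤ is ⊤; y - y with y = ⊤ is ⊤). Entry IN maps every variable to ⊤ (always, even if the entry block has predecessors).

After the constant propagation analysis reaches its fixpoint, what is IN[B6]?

Answer: {a: -4, b: -3, c: ⊤, d: ⊤, e: ⊤, f: ⊤}

Derivation:
Fixpoint table:
  B0: | IN=(all ⊤) | OUT=(all ⊤)
  B1: | IN=(all ⊤) | OUT=(all ⊤)
  B2: | IN=(all ⊤) | OUT=(all ⊤)
  B3: | IN=(all ⊤) | OUT={a:-4, c:-4; rest ⊤}
  B4: | IN={a:-4, c:-4; rest ⊤} | OUT={a:-4, b:-3; rest ⊤}
  B5: | IN={a:-4, b:-3; rest ⊤} | OUT={a:-4, b:-3; rest ⊤}
  B6: | IN={a:-4, b:-3; rest ⊤} | OUT={a:-4; rest ⊤}
  B7: | IN={a:-4; rest ⊤} | OUT={a:-4; rest ⊤}
  B8: | IN=(all ⊤) | OUT={a:3, d:1; rest ⊤}

Merge at B6: IN[B6] = OUT[B5] = {a: -4, b: -3, c: ⊤, d: ⊤, e: ⊤, f: ⊤}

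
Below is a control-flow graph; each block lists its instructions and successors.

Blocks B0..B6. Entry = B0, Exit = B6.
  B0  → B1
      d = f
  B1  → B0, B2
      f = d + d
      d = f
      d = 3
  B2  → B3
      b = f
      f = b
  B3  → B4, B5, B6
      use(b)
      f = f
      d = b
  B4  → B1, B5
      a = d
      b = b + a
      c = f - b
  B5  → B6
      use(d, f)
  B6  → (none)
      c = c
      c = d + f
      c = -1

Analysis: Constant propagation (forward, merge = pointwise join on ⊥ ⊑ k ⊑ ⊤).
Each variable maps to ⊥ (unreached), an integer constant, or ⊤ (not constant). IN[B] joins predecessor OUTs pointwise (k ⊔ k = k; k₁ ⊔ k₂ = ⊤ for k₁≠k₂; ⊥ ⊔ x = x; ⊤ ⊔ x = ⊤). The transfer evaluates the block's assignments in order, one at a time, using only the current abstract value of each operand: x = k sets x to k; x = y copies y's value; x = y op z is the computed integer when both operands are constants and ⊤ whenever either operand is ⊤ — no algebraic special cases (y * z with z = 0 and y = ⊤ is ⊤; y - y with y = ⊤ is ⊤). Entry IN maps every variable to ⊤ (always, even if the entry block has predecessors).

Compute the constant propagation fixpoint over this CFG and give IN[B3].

Answer: {a: ⊤, b: ⊤, c: ⊤, d: 3, e: ⊤, f: ⊤}

Trace:
Fixpoint table:
  B0:  IN=(all ⊤)  OUT=(all ⊤)
  B1:  IN=(all ⊤)  OUT={d:3; rest ⊤}
  B2:  IN={d:3; rest ⊤}  OUT={d:3; rest ⊤}
  B3:  IN={d:3; rest ⊤}  OUT=(all ⊤)
  B4:  IN=(all ⊤)  OUT=(all ⊤)
  B5:  IN=(all ⊤)  OUT=(all ⊤)
  B6:  IN=(all ⊤)  OUT={c:-1; rest ⊤}

Merge at B3: IN[B3] = OUT[B2] = {a: ⊤, b: ⊤, c: ⊤, d: 3, e: ⊤, f: ⊤}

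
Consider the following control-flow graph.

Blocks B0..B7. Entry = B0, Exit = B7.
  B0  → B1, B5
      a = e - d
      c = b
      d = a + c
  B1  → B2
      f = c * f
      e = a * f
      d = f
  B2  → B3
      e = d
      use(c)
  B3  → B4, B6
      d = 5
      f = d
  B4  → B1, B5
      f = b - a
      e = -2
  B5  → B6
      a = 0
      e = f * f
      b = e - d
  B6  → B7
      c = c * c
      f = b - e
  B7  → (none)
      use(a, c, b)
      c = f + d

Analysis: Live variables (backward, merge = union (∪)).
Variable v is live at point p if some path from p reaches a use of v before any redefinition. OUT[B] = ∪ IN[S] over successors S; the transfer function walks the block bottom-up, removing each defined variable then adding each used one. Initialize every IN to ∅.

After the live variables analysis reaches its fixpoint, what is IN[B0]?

Answer: {b, d, e, f}

Trace:
Per-block solution:
  B0:   IN={b, d, e, f}   OUT={a, b, c, d, f}
  B1:   IN={a, b, c, f}   OUT={a, b, c, d}
  B2:   IN={a, b, c, d}   OUT={a, b, c, e}
  B3:   IN={a, b, c, e}   OUT={a, b, c, d, e}
  B4:   IN={a, b, c, d}   OUT={a, b, c, d, f}
  B5:   IN={c, d, f}   OUT={a, b, c, d, e}
  B6:   IN={a, b, c, d, e}   OUT={a, b, c, d, f}
  B7:   IN={a, b, c, d, f}   OUT={}

Merge at B0: OUT[B0] = IN[B1] ⊔ IN[B5] = {a, b, c, d, f}
Applying B0's transfer function to that OUT value gives IN[B0] (row B0 above).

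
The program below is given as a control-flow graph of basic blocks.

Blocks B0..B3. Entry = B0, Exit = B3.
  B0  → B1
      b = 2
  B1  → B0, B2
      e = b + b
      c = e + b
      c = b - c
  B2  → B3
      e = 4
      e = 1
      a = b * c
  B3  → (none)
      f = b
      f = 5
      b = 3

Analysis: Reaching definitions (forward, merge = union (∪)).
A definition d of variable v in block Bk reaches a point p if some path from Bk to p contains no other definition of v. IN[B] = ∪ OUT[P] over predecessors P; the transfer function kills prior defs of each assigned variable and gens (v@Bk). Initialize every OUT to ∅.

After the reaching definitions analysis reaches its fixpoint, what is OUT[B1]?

Per-block solution:
  B0:  IN={b@B0, c@B1, e@B1}  OUT={b@B0, c@B1, e@B1}
  B1:  IN={b@B0, c@B1, e@B1}  OUT={b@B0, c@B1, e@B1}
  B2:  IN={b@B0, c@B1, e@B1}  OUT={a@B2, b@B0, c@B1, e@B2}
  B3:  IN={a@B2, b@B0, c@B1, e@B2}  OUT={a@B2, b@B3, c@B1, e@B2, f@B3}

Merge at B1: IN[B1] = OUT[B0] = {b@B0, c@B1, e@B1}
Applying B1's transfer function to that IN value gives OUT[B1] (row B1 above).

Answer: {b@B0, c@B1, e@B1}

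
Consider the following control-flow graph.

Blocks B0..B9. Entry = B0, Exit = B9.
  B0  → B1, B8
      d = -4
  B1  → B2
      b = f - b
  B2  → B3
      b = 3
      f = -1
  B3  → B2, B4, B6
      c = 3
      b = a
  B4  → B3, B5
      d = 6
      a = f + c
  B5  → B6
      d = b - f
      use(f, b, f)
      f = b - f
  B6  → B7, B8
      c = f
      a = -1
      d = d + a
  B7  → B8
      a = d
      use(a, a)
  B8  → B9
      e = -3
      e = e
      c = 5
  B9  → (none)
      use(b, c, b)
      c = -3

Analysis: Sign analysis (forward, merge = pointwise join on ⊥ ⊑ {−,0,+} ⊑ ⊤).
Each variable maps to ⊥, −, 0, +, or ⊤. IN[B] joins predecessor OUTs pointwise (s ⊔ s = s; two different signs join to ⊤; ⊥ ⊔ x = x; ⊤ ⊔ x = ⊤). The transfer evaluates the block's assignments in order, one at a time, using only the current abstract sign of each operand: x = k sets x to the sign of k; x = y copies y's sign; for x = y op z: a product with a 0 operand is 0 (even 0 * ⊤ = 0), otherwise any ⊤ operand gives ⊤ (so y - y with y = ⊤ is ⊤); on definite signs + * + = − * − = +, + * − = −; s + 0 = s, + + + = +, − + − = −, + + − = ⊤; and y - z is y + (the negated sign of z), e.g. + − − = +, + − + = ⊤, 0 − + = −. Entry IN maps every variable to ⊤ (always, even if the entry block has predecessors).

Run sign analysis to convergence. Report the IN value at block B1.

Fixpoint table:
  B0: | IN=(all ⊤) | OUT={d:-; rest ⊤}
  B1: | IN={d:-; rest ⊤} | OUT={d:-; rest ⊤}
  B2: | IN=(all ⊤) | OUT={b:+, f:-; rest ⊤}
  B3: | IN={f:-; rest ⊤} | OUT={c:+, f:-; rest ⊤}
  B4: | IN={c:+, f:-; rest ⊤} | OUT={c:+, d:+, f:-; rest ⊤}
  B5: | IN={c:+, d:+, f:-; rest ⊤} | OUT={c:+; rest ⊤}
  B6: | IN={c:+; rest ⊤} | OUT={a:-; rest ⊤}
  B7: | IN={a:-; rest ⊤} | OUT=(all ⊤)
  B8: | IN=(all ⊤) | OUT={c:+, e:-; rest ⊤}
  B9: | IN={c:+, e:-; rest ⊤} | OUT={c:-, e:-; rest ⊤}

Merge at B1: IN[B1] = OUT[B0] = {a: ⊤, b: ⊤, c: ⊤, d: -, e: ⊤, f: ⊤}

Answer: {a: ⊤, b: ⊤, c: ⊤, d: -, e: ⊤, f: ⊤}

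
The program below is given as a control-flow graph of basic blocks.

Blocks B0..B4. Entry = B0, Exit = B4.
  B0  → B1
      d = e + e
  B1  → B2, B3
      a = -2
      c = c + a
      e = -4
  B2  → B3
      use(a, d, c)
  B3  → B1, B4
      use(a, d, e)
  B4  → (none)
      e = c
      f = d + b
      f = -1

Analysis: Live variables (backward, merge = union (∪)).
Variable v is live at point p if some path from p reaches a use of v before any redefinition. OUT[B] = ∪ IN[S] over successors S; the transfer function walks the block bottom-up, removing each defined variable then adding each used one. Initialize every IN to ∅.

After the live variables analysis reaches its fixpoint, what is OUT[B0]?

Answer: {b, c, d}

Working:
Per-block solution:
  B0: | IN={b, c, e} | OUT={b, c, d}
  B1: | IN={b, c, d} | OUT={a, b, c, d, e}
  B2: | IN={a, b, c, d, e} | OUT={a, b, c, d, e}
  B3: | IN={a, b, c, d, e} | OUT={b, c, d}
  B4: | IN={b, c, d} | OUT={}

Merge at B0: OUT[B0] = IN[B1] = {b, c, d}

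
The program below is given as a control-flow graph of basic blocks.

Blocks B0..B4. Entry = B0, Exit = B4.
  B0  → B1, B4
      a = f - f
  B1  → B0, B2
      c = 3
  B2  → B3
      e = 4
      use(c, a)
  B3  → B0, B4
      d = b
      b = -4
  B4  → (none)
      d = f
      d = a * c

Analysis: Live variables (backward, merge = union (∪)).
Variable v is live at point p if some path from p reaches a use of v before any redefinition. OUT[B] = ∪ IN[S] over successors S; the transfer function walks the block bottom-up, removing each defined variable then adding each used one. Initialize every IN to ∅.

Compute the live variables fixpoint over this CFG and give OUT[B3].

Per-block solution:
  B0: | IN={b, c, f} | OUT={a, b, c, f}
  B1: | IN={a, b, f} | OUT={a, b, c, f}
  B2: | IN={a, b, c, f} | OUT={a, b, c, f}
  B3: | IN={a, b, c, f} | OUT={a, b, c, f}
  B4: | IN={a, c, f} | OUT={}

Merge at B3: OUT[B3] = IN[B0] ⊔ IN[B4] = {a, b, c, f}

Answer: {a, b, c, f}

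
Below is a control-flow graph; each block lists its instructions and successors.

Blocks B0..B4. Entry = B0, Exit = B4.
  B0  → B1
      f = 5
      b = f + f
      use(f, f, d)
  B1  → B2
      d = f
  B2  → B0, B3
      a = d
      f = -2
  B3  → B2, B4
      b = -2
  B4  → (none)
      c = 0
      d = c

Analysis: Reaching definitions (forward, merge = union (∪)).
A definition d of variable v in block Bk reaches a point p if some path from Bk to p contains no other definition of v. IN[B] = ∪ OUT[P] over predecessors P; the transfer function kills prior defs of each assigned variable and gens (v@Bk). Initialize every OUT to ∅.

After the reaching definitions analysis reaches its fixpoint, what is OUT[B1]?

Answer: {a@B2, b@B0, d@B1, f@B0}

Derivation:
Fixpoint table:
  B0:   IN={a@B2, b@B0, b@B3, d@B1, f@B2}   OUT={a@B2, b@B0, d@B1, f@B0}
  B1:   IN={a@B2, b@B0, d@B1, f@B0}   OUT={a@B2, b@B0, d@B1, f@B0}
  B2:   IN={a@B2, b@B0, b@B3, d@B1, f@B0, f@B2}   OUT={a@B2, b@B0, b@B3, d@B1, f@B2}
  B3:   IN={a@B2, b@B0, b@B3, d@B1, f@B2}   OUT={a@B2, b@B3, d@B1, f@B2}
  B4:   IN={a@B2, b@B3, d@B1, f@B2}   OUT={a@B2, b@B3, c@B4, d@B4, f@B2}

Merge at B1: IN[B1] = OUT[B0] = {a@B2, b@B0, d@B1, f@B0}
Applying B1's transfer function to that IN value gives OUT[B1] (row B1 above).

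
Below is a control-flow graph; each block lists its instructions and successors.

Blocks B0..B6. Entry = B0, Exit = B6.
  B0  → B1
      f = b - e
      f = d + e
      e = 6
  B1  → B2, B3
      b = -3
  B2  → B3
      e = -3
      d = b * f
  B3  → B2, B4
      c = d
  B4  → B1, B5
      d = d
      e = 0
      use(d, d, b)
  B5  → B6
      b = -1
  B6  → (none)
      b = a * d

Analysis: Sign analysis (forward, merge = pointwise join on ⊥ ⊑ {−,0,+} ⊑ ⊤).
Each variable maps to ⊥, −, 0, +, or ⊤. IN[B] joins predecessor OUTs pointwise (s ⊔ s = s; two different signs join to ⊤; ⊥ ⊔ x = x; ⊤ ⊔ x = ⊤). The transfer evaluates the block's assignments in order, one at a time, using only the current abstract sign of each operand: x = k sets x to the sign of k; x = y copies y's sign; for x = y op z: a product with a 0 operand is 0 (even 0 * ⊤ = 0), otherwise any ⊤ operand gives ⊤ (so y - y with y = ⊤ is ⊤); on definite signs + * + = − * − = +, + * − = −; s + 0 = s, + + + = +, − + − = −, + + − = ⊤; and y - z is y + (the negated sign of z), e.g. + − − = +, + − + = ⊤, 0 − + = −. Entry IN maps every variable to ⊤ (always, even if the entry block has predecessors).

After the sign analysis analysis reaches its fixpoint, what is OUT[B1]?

Answer: {a: ⊤, b: -, c: ⊤, d: ⊤, e: ⊤, f: ⊤}

Working:
Converged values:
  B0: | IN=(all ⊤) | OUT={e:+; rest ⊤}
  B1: | IN=(all ⊤) | OUT={b:-; rest ⊤}
  B2: | IN={b:-; rest ⊤} | OUT={b:-, e:-; rest ⊤}
  B3: | IN={b:-; rest ⊤} | OUT={b:-; rest ⊤}
  B4: | IN={b:-; rest ⊤} | OUT={b:-, e:0; rest ⊤}
  B5: | IN={b:-, e:0; rest ⊤} | OUT={b:-, e:0; rest ⊤}
  B6: | IN={b:-, e:0; rest ⊤} | OUT={e:0; rest ⊤}

Merge at B1: IN[B1] = OUT[B0] ⊔ OUT[B4] = {a: ⊤, b: ⊤, c: ⊤, d: ⊤, e: ⊤, f: ⊤}
Applying B1's transfer function to that IN value gives OUT[B1] (row B1 above).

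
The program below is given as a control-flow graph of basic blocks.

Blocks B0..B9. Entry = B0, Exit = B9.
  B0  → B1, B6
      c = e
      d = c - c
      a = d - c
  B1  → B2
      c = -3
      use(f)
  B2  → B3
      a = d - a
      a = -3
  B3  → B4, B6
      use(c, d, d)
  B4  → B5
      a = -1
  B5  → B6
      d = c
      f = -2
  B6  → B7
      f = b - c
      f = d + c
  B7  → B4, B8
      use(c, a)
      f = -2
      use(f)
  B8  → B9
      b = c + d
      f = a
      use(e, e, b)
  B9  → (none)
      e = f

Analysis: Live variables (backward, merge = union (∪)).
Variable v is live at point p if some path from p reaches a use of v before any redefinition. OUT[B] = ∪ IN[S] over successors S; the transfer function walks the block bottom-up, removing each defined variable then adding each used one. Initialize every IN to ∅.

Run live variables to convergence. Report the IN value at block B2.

Answer: {a, b, c, d, e}

Working:
Fixpoint table:
  B0: | IN={b, e, f} | OUT={a, b, c, d, e, f}
  B1: | IN={a, b, d, e, f} | OUT={a, b, c, d, e}
  B2: | IN={a, b, c, d, e} | OUT={a, b, c, d, e}
  B3: | IN={a, b, c, d, e} | OUT={a, b, c, d, e}
  B4: | IN={b, c, e} | OUT={a, b, c, e}
  B5: | IN={a, b, c, e} | OUT={a, b, c, d, e}
  B6: | IN={a, b, c, d, e} | OUT={a, b, c, d, e}
  B7: | IN={a, b, c, d, e} | OUT={a, b, c, d, e}
  B8: | IN={a, c, d, e} | OUT={f}
  B9: | IN={f} | OUT={}

Merge at B2: OUT[B2] = IN[B3] = {a, b, c, d, e}
Applying B2's transfer function to that OUT value gives IN[B2] (row B2 above).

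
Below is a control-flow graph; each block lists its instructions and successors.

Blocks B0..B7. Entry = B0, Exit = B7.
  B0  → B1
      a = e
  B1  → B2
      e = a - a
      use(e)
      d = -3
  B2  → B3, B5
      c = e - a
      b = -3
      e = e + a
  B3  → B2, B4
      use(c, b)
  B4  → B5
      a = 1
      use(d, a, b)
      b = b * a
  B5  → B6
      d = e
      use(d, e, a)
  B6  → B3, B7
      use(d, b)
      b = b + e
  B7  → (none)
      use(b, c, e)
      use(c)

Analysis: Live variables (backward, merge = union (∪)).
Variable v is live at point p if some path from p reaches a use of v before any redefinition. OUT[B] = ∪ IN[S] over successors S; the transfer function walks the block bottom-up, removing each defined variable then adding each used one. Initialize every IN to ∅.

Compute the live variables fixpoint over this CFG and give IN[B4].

Answer: {b, c, d, e}

Trace:
Converged values:
  B0:  IN={e}  OUT={a}
  B1:  IN={a}  OUT={a, d, e}
  B2:  IN={a, d, e}  OUT={a, b, c, d, e}
  B3:  IN={a, b, c, d, e}  OUT={a, b, c, d, e}
  B4:  IN={b, c, d, e}  OUT={a, b, c, e}
  B5:  IN={a, b, c, e}  OUT={a, b, c, d, e}
  B6:  IN={a, b, c, d, e}  OUT={a, b, c, d, e}
  B7:  IN={b, c, e}  OUT={}

Merge at B4: OUT[B4] = IN[B5] = {a, b, c, e}
Applying B4's transfer function to that OUT value gives IN[B4] (row B4 above).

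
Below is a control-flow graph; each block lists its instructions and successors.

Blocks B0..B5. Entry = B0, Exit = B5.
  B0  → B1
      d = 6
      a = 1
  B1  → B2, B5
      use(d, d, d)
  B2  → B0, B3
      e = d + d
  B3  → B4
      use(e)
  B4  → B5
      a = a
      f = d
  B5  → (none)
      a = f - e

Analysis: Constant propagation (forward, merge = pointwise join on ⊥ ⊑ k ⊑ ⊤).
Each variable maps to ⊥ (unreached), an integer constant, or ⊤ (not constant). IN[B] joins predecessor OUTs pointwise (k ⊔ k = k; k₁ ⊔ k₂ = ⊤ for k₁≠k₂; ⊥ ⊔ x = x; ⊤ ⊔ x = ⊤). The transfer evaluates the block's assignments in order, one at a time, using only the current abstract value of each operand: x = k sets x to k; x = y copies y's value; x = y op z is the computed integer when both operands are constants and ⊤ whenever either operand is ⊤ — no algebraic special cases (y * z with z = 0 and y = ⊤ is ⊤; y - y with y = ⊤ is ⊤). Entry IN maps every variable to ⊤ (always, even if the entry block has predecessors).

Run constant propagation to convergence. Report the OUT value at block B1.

Fixpoint table:
  B0: | IN=(all ⊤) | OUT={a:1, d:6; rest ⊤}
  B1: | IN={a:1, d:6; rest ⊤} | OUT={a:1, d:6; rest ⊤}
  B2: | IN={a:1, d:6; rest ⊤} | OUT={a:1, d:6, e:12; rest ⊤}
  B3: | IN={a:1, d:6, e:12; rest ⊤} | OUT={a:1, d:6, e:12; rest ⊤}
  B4: | IN={a:1, d:6, e:12; rest ⊤} | OUT={a:1, d:6, e:12, f:6; rest ⊤}
  B5: | IN={a:1, d:6; rest ⊤} | OUT={d:6; rest ⊤}

Merge at B1: IN[B1] = OUT[B0] = {a: 1, b: ⊤, c: ⊤, d: 6, e: ⊤, f: ⊤}
Applying B1's transfer function to that IN value gives OUT[B1] (row B1 above).

Answer: {a: 1, b: ⊤, c: ⊤, d: 6, e: ⊤, f: ⊤}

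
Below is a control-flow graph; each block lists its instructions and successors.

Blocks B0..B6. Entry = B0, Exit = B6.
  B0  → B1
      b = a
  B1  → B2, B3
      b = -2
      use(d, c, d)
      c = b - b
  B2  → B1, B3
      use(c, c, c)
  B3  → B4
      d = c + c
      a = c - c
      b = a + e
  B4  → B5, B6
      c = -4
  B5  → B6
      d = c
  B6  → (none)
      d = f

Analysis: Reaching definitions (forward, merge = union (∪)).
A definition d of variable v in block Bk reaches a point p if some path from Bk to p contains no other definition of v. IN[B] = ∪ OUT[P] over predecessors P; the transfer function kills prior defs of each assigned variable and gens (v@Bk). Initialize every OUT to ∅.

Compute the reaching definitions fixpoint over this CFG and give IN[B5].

Fixpoint table:
  B0:   IN={}   OUT={b@B0}
  B1:   IN={b@B0, b@B1, c@B1}   OUT={b@B1, c@B1}
  B2:   IN={b@B1, c@B1}   OUT={b@B1, c@B1}
  B3:   IN={b@B1, c@B1}   OUT={a@B3, b@B3, c@B1, d@B3}
  B4:   IN={a@B3, b@B3, c@B1, d@B3}   OUT={a@B3, b@B3, c@B4, d@B3}
  B5:   IN={a@B3, b@B3, c@B4, d@B3}   OUT={a@B3, b@B3, c@B4, d@B5}
  B6:   IN={a@B3, b@B3, c@B4, d@B3, d@B5}   OUT={a@B3, b@B3, c@B4, d@B6}

Merge at B5: IN[B5] = OUT[B4] = {a@B3, b@B3, c@B4, d@B3}

Answer: {a@B3, b@B3, c@B4, d@B3}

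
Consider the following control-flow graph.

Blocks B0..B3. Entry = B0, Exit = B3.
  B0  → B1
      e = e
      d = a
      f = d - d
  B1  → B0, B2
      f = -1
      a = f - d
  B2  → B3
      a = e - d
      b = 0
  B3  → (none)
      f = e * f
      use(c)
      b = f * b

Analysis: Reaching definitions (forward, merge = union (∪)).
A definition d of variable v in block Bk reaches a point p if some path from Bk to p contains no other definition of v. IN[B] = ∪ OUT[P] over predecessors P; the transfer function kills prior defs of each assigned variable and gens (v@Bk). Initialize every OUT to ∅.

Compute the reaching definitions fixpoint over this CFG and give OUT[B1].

Converged values:
  B0:  IN={a@B1, d@B0, e@B0, f@B1}  OUT={a@B1, d@B0, e@B0, f@B0}
  B1:  IN={a@B1, d@B0, e@B0, f@B0}  OUT={a@B1, d@B0, e@B0, f@B1}
  B2:  IN={a@B1, d@B0, e@B0, f@B1}  OUT={a@B2, b@B2, d@B0, e@B0, f@B1}
  B3:  IN={a@B2, b@B2, d@B0, e@B0, f@B1}  OUT={a@B2, b@B3, d@B0, e@B0, f@B3}

Merge at B1: IN[B1] = OUT[B0] = {a@B1, d@B0, e@B0, f@B0}
Applying B1's transfer function to that IN value gives OUT[B1] (row B1 above).

Answer: {a@B1, d@B0, e@B0, f@B1}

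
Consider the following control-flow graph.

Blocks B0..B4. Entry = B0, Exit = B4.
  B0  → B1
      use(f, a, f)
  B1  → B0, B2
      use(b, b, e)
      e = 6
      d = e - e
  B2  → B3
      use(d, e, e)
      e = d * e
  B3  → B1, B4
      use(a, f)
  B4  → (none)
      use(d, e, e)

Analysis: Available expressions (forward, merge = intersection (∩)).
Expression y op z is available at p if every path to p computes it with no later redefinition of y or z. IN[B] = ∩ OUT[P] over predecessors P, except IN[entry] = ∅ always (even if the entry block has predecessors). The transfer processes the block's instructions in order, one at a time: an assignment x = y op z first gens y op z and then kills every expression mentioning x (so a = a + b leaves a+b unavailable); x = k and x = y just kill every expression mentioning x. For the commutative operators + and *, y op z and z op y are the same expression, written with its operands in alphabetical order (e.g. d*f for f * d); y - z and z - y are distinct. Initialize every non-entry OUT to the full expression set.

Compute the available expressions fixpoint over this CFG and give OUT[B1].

Answer: {e-e}

Derivation:
Converged values:
  B0:  IN={}  OUT={}
  B1:  IN={}  OUT={e-e}
  B2:  IN={e-e}  OUT={}
  B3:  IN={}  OUT={}
  B4:  IN={}  OUT={}

Merge at B1: IN[B1] = OUT[B0] ∩ OUT[B3] = {}
Applying B1's transfer function to that IN value gives OUT[B1] (row B1 above).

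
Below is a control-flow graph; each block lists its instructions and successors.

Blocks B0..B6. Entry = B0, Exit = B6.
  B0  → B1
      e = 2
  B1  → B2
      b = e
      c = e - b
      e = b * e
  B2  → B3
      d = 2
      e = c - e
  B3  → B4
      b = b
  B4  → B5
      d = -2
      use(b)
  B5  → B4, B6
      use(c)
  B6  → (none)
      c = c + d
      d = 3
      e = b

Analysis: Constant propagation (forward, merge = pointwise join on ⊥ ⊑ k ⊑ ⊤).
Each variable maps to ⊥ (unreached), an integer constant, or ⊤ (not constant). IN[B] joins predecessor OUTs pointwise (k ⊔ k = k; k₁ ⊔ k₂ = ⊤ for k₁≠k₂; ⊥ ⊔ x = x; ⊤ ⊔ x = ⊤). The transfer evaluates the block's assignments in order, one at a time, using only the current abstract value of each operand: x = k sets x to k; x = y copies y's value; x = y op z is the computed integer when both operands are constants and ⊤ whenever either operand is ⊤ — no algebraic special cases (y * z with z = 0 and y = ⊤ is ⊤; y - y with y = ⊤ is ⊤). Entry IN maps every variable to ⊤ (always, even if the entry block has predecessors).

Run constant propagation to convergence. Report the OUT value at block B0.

Answer: {a: ⊤, b: ⊤, c: ⊤, d: ⊤, e: 2, f: ⊤}

Trace:
Per-block solution:
  B0: | IN=(all ⊤) | OUT={e:2; rest ⊤}
  B1: | IN={e:2; rest ⊤} | OUT={b:2, c:0, e:4; rest ⊤}
  B2: | IN={b:2, c:0, e:4; rest ⊤} | OUT={b:2, c:0, d:2, e:-4; rest ⊤}
  B3: | IN={b:2, c:0, d:2, e:-4; rest ⊤} | OUT={b:2, c:0, d:2, e:-4; rest ⊤}
  B4: | IN={b:2, c:0, e:-4; rest ⊤} | OUT={b:2, c:0, d:-2, e:-4; rest ⊤}
  B5: | IN={b:2, c:0, d:-2, e:-4; rest ⊤} | OUT={b:2, c:0, d:-2, e:-4; rest ⊤}
  B6: | IN={b:2, c:0, d:-2, e:-4; rest ⊤} | OUT={b:2, c:-2, d:3, e:2; rest ⊤}

B0 is the boundary node: IN[B0] = {a: ⊤, b: ⊤, c: ⊤, d: ⊤, e: ⊤, f: ⊤}
Applying B0's transfer function to that IN value gives OUT[B0] (row B0 above).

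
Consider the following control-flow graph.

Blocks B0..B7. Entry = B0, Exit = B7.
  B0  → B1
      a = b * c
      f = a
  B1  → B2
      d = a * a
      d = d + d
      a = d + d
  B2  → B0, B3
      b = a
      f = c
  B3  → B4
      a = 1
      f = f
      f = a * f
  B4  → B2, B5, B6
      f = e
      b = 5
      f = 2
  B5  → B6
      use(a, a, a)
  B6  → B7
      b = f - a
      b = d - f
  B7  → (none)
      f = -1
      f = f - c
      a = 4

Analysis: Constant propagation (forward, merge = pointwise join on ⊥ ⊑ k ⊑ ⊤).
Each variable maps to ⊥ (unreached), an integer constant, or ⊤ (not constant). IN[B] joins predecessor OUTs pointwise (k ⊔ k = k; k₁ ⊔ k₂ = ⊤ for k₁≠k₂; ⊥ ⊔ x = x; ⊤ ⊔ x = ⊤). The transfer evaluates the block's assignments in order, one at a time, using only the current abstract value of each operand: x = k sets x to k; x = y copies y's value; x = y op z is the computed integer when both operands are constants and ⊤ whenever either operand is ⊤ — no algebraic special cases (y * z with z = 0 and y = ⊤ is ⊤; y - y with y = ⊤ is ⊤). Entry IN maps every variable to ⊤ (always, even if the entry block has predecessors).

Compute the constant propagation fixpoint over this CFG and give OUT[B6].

Answer: {a: 1, b: ⊤, c: ⊤, d: ⊤, e: ⊤, f: 2}

Working:
Per-block solution:
  B0: | IN=(all ⊤) | OUT=(all ⊤)
  B1: | IN=(all ⊤) | OUT=(all ⊤)
  B2: | IN=(all ⊤) | OUT=(all ⊤)
  B3: | IN=(all ⊤) | OUT={a:1; rest ⊤}
  B4: | IN={a:1; rest ⊤} | OUT={a:1, b:5, f:2; rest ⊤}
  B5: | IN={a:1, b:5, f:2; rest ⊤} | OUT={a:1, b:5, f:2; rest ⊤}
  B6: | IN={a:1, b:5, f:2; rest ⊤} | OUT={a:1, f:2; rest ⊤}
  B7: | IN={a:1, f:2; rest ⊤} | OUT={a:4; rest ⊤}

Merge at B6: IN[B6] = OUT[B4] ⊔ OUT[B5] = {a: 1, b: 5, c: ⊤, d: ⊤, e: ⊤, f: 2}
Applying B6's transfer function to that IN value gives OUT[B6] (row B6 above).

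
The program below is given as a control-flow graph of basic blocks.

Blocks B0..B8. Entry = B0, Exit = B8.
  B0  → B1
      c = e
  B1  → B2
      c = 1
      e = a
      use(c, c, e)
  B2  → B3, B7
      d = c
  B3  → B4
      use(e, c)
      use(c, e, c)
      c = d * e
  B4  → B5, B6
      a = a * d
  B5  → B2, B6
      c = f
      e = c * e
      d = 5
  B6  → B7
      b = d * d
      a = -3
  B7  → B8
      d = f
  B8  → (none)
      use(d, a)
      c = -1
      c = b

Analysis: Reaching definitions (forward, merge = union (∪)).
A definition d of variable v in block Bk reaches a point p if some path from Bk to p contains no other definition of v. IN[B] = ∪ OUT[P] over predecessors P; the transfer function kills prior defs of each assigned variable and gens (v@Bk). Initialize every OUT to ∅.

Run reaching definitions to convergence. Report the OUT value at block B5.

Converged values:
  B0:  IN={}  OUT={c@B0}
  B1:  IN={c@B0}  OUT={c@B1, e@B1}
  B2:  IN={a@B4, c@B1, c@B5, d@B5, e@B1, e@B5}  OUT={a@B4, c@B1, c@B5, d@B2, e@B1, e@B5}
  B3:  IN={a@B4, c@B1, c@B5, d@B2, e@B1, e@B5}  OUT={a@B4, c@B3, d@B2, e@B1, e@B5}
  B4:  IN={a@B4, c@B3, d@B2, e@B1, e@B5}  OUT={a@B4, c@B3, d@B2, e@B1, e@B5}
  B5:  IN={a@B4, c@B3, d@B2, e@B1, e@B5}  OUT={a@B4, c@B5, d@B5, e@B5}
  B6:  IN={a@B4, c@B3, c@B5, d@B2, d@B5, e@B1, e@B5}  OUT={a@B6, b@B6, c@B3, c@B5, d@B2, d@B5, e@B1, e@B5}
  B7:  IN={a@B4, a@B6, b@B6, c@B1, c@B3, c@B5, d@B2, d@B5, e@B1, e@B5}  OUT={a@B4, a@B6, b@B6, c@B1, c@B3, c@B5, d@B7, e@B1, e@B5}
  B8:  IN={a@B4, a@B6, b@B6, c@B1, c@B3, c@B5, d@B7, e@B1, e@B5}  OUT={a@B4, a@B6, b@B6, c@B8, d@B7, e@B1, e@B5}

Merge at B5: IN[B5] = OUT[B4] = {a@B4, c@B3, d@B2, e@B1, e@B5}
Applying B5's transfer function to that IN value gives OUT[B5] (row B5 above).

Answer: {a@B4, c@B5, d@B5, e@B5}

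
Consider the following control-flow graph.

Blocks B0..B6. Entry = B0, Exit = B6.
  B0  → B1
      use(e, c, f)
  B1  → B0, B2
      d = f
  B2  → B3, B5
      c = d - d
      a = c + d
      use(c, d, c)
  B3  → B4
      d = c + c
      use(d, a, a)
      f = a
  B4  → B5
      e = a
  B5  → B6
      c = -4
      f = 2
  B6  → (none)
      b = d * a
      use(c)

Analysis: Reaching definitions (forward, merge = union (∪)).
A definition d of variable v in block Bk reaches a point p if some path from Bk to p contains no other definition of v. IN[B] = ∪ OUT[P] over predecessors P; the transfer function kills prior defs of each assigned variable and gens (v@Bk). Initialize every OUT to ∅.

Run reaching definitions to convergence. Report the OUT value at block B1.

Converged values:
  B0:   IN={d@B1}   OUT={d@B1}
  B1:   IN={d@B1}   OUT={d@B1}
  B2:   IN={d@B1}   OUT={a@B2, c@B2, d@B1}
  B3:   IN={a@B2, c@B2, d@B1}   OUT={a@B2, c@B2, d@B3, f@B3}
  B4:   IN={a@B2, c@B2, d@B3, f@B3}   OUT={a@B2, c@B2, d@B3, e@B4, f@B3}
  B5:   IN={a@B2, c@B2, d@B1, d@B3, e@B4, f@B3}   OUT={a@B2, c@B5, d@B1, d@B3, e@B4, f@B5}
  B6:   IN={a@B2, c@B5, d@B1, d@B3, e@B4, f@B5}   OUT={a@B2, b@B6, c@B5, d@B1, d@B3, e@B4, f@B5}

Merge at B1: IN[B1] = OUT[B0] = {d@B1}
Applying B1's transfer function to that IN value gives OUT[B1] (row B1 above).

Answer: {d@B1}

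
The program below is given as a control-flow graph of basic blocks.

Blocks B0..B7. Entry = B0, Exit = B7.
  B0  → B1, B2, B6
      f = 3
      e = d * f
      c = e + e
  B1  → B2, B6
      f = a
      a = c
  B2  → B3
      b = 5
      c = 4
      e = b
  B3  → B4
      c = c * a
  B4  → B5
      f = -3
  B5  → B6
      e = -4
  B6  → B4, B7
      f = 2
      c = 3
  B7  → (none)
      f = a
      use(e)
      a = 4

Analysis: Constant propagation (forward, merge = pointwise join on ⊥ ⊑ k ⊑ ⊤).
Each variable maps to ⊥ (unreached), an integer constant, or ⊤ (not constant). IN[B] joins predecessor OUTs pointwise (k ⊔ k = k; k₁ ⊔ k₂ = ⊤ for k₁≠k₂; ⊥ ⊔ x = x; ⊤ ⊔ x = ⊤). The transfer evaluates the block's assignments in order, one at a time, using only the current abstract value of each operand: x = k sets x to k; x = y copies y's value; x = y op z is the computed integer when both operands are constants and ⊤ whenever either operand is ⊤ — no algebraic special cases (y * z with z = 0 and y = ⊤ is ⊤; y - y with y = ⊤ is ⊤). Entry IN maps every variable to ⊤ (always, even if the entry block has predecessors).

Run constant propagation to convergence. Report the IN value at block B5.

Answer: {a: ⊤, b: ⊤, c: ⊤, d: ⊤, e: ⊤, f: -3}

Working:
Converged values:
  B0:   IN=(all ⊤)   OUT={f:3; rest ⊤}
  B1:   IN={f:3; rest ⊤}   OUT=(all ⊤)
  B2:   IN=(all ⊤)   OUT={b:5, c:4, e:5; rest ⊤}
  B3:   IN={b:5, c:4, e:5; rest ⊤}   OUT={b:5, e:5; rest ⊤}
  B4:   IN=(all ⊤)   OUT={f:-3; rest ⊤}
  B5:   IN={f:-3; rest ⊤}   OUT={e:-4, f:-3; rest ⊤}
  B6:   IN=(all ⊤)   OUT={c:3, f:2; rest ⊤}
  B7:   IN={c:3, f:2; rest ⊤}   OUT={a:4, c:3; rest ⊤}

Merge at B5: IN[B5] = OUT[B4] = {a: ⊤, b: ⊤, c: ⊤, d: ⊤, e: ⊤, f: -3}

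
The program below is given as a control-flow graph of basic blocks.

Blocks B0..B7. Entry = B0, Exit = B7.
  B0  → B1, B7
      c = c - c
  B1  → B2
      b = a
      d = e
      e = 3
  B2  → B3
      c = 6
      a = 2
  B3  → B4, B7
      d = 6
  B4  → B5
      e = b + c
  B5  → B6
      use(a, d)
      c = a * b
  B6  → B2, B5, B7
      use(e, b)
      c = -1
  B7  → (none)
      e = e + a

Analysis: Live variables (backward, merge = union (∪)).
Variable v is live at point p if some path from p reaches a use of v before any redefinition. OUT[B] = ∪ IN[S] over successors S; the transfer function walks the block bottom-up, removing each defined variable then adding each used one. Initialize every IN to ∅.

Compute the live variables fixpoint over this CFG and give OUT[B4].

Per-block solution:
  B0: | IN={a, c, e} | OUT={a, e}
  B1: | IN={a, e} | OUT={b, e}
  B2: | IN={b, e} | OUT={a, b, c, e}
  B3: | IN={a, b, c, e} | OUT={a, b, c, d, e}
  B4: | IN={a, b, c, d} | OUT={a, b, d, e}
  B5: | IN={a, b, d, e} | OUT={a, b, d, e}
  B6: | IN={a, b, d, e} | OUT={a, b, d, e}
  B7: | IN={a, e} | OUT={}

Merge at B4: OUT[B4] = IN[B5] = {a, b, d, e}

Answer: {a, b, d, e}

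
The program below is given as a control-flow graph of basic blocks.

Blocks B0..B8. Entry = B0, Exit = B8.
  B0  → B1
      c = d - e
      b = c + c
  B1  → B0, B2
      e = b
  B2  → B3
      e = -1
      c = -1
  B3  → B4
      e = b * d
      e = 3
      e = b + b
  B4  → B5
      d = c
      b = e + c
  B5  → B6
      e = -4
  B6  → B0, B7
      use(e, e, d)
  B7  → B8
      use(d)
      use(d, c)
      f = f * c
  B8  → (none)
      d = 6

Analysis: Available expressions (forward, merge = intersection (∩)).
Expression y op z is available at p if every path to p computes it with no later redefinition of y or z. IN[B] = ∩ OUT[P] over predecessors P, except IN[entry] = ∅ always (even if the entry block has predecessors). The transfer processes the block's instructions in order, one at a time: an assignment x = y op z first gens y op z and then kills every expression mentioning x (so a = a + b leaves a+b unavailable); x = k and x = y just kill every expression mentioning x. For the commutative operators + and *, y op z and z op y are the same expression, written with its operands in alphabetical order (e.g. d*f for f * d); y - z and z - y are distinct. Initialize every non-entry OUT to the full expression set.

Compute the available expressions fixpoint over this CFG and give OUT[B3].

Answer: {b*d, b+b}

Derivation:
Fixpoint table:
  B0:   IN={}   OUT={c+c, d-e}
  B1:   IN={c+c, d-e}   OUT={c+c}
  B2:   IN={c+c}   OUT={}
  B3:   IN={}   OUT={b*d, b+b}
  B4:   IN={b*d, b+b}   OUT={c+e}
  B5:   IN={c+e}   OUT={}
  B6:   IN={}   OUT={}
  B7:   IN={}   OUT={}
  B8:   IN={}   OUT={}

Merge at B3: IN[B3] = OUT[B2] = {}
Applying B3's transfer function to that IN value gives OUT[B3] (row B3 above).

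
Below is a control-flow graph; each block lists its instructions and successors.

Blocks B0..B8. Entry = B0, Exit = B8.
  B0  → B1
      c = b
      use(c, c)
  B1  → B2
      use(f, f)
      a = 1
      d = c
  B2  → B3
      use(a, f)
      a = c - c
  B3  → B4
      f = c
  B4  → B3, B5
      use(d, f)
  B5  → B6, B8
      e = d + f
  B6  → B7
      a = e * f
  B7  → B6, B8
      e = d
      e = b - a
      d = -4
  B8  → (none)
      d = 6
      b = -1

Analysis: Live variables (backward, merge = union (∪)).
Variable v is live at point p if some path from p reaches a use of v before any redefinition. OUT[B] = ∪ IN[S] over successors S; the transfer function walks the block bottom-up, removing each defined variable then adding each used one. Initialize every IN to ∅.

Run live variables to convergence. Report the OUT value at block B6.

Fixpoint table:
  B0:   IN={b, f}   OUT={b, c, f}
  B1:   IN={b, c, f}   OUT={a, b, c, d, f}
  B2:   IN={a, b, c, d, f}   OUT={b, c, d}
  B3:   IN={b, c, d}   OUT={b, c, d, f}
  B4:   IN={b, c, d, f}   OUT={b, c, d, f}
  B5:   IN={b, d, f}   OUT={b, d, e, f}
  B6:   IN={b, d, e, f}   OUT={a, b, d, f}
  B7:   IN={a, b, d, f}   OUT={b, d, e, f}
  B8:   IN={}   OUT={}

Merge at B6: OUT[B6] = IN[B7] = {a, b, d, f}

Answer: {a, b, d, f}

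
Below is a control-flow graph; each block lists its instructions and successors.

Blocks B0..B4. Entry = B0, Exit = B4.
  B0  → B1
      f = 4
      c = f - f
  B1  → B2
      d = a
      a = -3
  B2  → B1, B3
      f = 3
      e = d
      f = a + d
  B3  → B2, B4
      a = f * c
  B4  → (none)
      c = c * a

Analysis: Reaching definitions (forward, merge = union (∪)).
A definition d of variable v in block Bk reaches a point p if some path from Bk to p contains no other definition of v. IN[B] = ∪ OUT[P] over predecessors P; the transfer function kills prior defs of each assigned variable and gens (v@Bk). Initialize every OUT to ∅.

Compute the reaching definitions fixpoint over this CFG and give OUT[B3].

Per-block solution:
  B0: | IN={} | OUT={c@B0, f@B0}
  B1: | IN={a@B1, a@B3, c@B0, d@B1, e@B2, f@B0, f@B2} | OUT={a@B1, c@B0, d@B1, e@B2, f@B0, f@B2}
  B2: | IN={a@B1, a@B3, c@B0, d@B1, e@B2, f@B0, f@B2} | OUT={a@B1, a@B3, c@B0, d@B1, e@B2, f@B2}
  B3: | IN={a@B1, a@B3, c@B0, d@B1, e@B2, f@B2} | OUT={a@B3, c@B0, d@B1, e@B2, f@B2}
  B4: | IN={a@B3, c@B0, d@B1, e@B2, f@B2} | OUT={a@B3, c@B4, d@B1, e@B2, f@B2}

Merge at B3: IN[B3] = OUT[B2] = {a@B1, a@B3, c@B0, d@B1, e@B2, f@B2}
Applying B3's transfer function to that IN value gives OUT[B3] (row B3 above).

Answer: {a@B3, c@B0, d@B1, e@B2, f@B2}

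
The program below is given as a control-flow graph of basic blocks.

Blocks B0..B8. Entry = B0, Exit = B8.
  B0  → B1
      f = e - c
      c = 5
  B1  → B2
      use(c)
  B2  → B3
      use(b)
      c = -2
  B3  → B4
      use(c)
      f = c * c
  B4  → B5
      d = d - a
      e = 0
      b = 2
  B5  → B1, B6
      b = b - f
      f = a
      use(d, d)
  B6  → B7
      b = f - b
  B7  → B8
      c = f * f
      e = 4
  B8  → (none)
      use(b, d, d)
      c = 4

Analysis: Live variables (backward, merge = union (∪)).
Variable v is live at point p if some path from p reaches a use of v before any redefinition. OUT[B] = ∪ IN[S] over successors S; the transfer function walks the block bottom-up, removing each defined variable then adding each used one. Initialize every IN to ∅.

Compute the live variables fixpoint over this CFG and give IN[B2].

Converged values:
  B0:  IN={a, b, c, d, e}  OUT={a, b, c, d}
  B1:  IN={a, b, c, d}  OUT={a, b, d}
  B2:  IN={a, b, d}  OUT={a, c, d}
  B3:  IN={a, c, d}  OUT={a, c, d, f}
  B4:  IN={a, c, d, f}  OUT={a, b, c, d, f}
  B5:  IN={a, b, c, d, f}  OUT={a, b, c, d, f}
  B6:  IN={b, d, f}  OUT={b, d, f}
  B7:  IN={b, d, f}  OUT={b, d}
  B8:  IN={b, d}  OUT={}

Merge at B2: OUT[B2] = IN[B3] = {a, c, d}
Applying B2's transfer function to that OUT value gives IN[B2] (row B2 above).

Answer: {a, b, d}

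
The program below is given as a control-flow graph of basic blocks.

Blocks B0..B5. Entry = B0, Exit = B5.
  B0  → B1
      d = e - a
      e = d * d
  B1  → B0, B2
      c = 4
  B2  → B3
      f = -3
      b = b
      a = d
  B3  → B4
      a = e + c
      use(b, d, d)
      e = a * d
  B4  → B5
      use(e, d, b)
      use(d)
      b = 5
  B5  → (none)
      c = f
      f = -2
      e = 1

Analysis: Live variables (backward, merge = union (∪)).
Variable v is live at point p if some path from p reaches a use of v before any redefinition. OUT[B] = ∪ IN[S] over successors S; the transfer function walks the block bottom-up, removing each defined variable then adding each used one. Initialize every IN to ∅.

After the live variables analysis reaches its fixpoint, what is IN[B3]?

Converged values:
  B0:   IN={a, b, e}   OUT={a, b, d, e}
  B1:   IN={a, b, d, e}   OUT={a, b, c, d, e}
  B2:   IN={b, c, d, e}   OUT={b, c, d, e, f}
  B3:   IN={b, c, d, e, f}   OUT={b, d, e, f}
  B4:   IN={b, d, e, f}   OUT={f}
  B5:   IN={f}   OUT={}

Merge at B3: OUT[B3] = IN[B4] = {b, d, e, f}
Applying B3's transfer function to that OUT value gives IN[B3] (row B3 above).

Answer: {b, c, d, e, f}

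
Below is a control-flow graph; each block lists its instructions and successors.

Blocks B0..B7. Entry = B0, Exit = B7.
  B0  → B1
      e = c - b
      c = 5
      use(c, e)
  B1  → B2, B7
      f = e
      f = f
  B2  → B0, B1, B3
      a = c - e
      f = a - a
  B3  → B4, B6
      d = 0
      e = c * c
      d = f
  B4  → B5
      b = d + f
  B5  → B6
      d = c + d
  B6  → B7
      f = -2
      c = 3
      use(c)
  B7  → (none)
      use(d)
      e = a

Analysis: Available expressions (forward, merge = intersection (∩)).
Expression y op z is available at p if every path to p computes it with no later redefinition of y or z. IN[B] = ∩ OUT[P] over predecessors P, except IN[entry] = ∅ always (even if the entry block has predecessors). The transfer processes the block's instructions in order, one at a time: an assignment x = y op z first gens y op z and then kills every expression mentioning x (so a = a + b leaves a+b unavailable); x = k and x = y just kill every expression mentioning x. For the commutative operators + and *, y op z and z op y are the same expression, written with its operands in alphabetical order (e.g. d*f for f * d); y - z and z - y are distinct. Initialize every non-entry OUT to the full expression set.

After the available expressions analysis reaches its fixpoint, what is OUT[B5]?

Fixpoint table:
  B0:  IN={}  OUT={}
  B1:  IN={}  OUT={}
  B2:  IN={}  OUT={a-a, c-e}
  B3:  IN={a-a, c-e}  OUT={a-a, c*c}
  B4:  IN={a-a, c*c}  OUT={a-a, c*c, d+f}
  B5:  IN={a-a, c*c, d+f}  OUT={a-a, c*c}
  B6:  IN={a-a, c*c}  OUT={a-a}
  B7:  IN={}  OUT={}

Merge at B5: IN[B5] = OUT[B4] = {a-a, c*c, d+f}
Applying B5's transfer function to that IN value gives OUT[B5] (row B5 above).

Answer: {a-a, c*c}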